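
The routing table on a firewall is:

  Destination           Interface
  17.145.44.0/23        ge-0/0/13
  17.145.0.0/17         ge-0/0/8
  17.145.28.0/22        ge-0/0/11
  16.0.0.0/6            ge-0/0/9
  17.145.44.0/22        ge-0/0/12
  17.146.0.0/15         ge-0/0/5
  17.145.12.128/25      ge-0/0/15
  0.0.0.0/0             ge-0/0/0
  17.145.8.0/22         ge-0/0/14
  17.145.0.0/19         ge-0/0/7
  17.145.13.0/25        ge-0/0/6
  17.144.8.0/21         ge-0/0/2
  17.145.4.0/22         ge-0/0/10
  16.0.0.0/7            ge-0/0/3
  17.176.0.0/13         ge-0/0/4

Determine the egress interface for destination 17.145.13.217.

Routes whose prefix contains 17.145.13.217:
  0.0.0.0/0 (default, matches everything) -> ge-0/0/0
  16.0.0.0/6 (16.0.0.0 - 19.255.255.255) -> ge-0/0/9
  16.0.0.0/7 (16.0.0.0 - 17.255.255.255) -> ge-0/0/3
  17.145.0.0/17 (17.145.0.0 - 17.145.127.255) -> ge-0/0/8
  17.145.0.0/19 (17.145.0.0 - 17.145.31.255) -> ge-0/0/7
More-specific entries that do NOT match:
  17.145.12.128/25 (17.145.12.128 - 17.145.12.255) does not contain 17.145.13.217
  17.145.13.0/25 (17.145.13.0 - 17.145.13.127) does not contain 17.145.13.217
  17.145.44.0/23 (17.145.44.0 - 17.145.45.255) does not contain 17.145.13.217
  17.145.28.0/22 (17.145.28.0 - 17.145.31.255) does not contain 17.145.13.217
  17.145.44.0/22 (17.145.44.0 - 17.145.47.255) does not contain 17.145.13.217
  17.145.8.0/22 (17.145.8.0 - 17.145.11.255) does not contain 17.145.13.217
  17.145.4.0/22 (17.145.4.0 - 17.145.7.255) does not contain 17.145.13.217
  17.144.8.0/21 (17.144.8.0 - 17.144.15.255) does not contain 17.145.13.217
Longest matching prefix is /19 -> interface ge-0/0/7.

ge-0/0/7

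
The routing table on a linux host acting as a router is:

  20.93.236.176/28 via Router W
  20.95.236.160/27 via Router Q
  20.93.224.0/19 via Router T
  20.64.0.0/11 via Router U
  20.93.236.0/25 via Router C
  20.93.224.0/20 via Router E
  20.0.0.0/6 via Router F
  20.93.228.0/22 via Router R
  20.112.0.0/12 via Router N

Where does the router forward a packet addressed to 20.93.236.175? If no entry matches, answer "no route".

Router E

Routes whose prefix contains 20.93.236.175:
  20.0.0.0/6 (20.0.0.0 - 23.255.255.255) -> Router F
  20.64.0.0/11 (20.64.0.0 - 20.95.255.255) -> Router U
  20.93.224.0/19 (20.93.224.0 - 20.93.255.255) -> Router T
  20.93.224.0/20 (20.93.224.0 - 20.93.239.255) -> Router E
More-specific entries that do NOT match:
  20.93.236.176/28 (20.93.236.176 - 20.93.236.191) does not contain 20.93.236.175
  20.95.236.160/27 (20.95.236.160 - 20.95.236.191) does not contain 20.93.236.175
  20.93.236.0/25 (20.93.236.0 - 20.93.236.127) does not contain 20.93.236.175
  20.93.228.0/22 (20.93.228.0 - 20.93.231.255) does not contain 20.93.236.175
Longest matching prefix is /20 -> next hop Router E.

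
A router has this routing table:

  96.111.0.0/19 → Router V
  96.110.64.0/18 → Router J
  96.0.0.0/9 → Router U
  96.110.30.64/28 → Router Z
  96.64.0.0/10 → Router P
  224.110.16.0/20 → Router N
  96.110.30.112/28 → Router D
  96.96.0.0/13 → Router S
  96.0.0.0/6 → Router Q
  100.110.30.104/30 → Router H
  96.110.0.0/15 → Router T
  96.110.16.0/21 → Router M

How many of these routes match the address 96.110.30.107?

Prefixes containing 96.110.30.107:
  96.0.0.0/6 (96.0.0.0 - 99.255.255.255)
  96.0.0.0/9 (96.0.0.0 - 96.127.255.255)
  96.64.0.0/10 (96.64.0.0 - 96.127.255.255)
  96.110.0.0/15 (96.110.0.0 - 96.111.255.255)
Total matching entries: 4.

4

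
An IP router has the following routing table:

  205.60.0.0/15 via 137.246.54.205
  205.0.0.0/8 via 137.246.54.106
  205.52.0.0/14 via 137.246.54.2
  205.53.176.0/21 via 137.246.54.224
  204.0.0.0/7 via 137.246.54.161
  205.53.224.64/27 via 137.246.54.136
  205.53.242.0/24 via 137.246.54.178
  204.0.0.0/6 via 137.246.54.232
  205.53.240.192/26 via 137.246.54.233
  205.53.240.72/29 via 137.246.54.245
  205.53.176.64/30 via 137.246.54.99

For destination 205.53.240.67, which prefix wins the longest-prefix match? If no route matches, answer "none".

Entries matching 205.53.240.67:
  204.0.0.0/6 (204.0.0.0 - 207.255.255.255)
  204.0.0.0/7 (204.0.0.0 - 205.255.255.255)
  205.0.0.0/8 (205.0.0.0 - 205.255.255.255)
  205.52.0.0/14 (205.52.0.0 - 205.55.255.255)
Most specific is 205.52.0.0/14.

205.52.0.0/14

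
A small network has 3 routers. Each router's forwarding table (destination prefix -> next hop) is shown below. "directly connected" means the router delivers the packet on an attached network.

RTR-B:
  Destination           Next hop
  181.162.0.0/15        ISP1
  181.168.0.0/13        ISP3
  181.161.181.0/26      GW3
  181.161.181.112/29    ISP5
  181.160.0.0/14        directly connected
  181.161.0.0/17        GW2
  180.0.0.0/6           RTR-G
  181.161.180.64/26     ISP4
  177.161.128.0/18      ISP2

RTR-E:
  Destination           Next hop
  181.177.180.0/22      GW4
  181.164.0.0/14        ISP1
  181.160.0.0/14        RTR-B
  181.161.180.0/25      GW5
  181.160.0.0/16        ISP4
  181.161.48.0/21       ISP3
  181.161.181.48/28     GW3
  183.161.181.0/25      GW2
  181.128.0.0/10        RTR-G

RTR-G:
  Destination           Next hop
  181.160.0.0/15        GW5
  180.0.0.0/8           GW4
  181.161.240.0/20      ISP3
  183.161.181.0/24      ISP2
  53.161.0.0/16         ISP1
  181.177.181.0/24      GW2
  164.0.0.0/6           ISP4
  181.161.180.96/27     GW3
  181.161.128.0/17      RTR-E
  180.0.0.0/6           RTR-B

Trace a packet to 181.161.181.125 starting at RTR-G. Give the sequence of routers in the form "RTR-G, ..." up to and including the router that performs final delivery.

RTR-G, RTR-E, RTR-B

At RTR-G: longest match for 181.161.181.125 is 181.161.128.0/17 -> RTR-E
At RTR-E: longest match for 181.161.181.125 is 181.160.0.0/14 -> RTR-B
At RTR-B: longest match for 181.161.181.125 is 181.160.0.0/14 -> directly connected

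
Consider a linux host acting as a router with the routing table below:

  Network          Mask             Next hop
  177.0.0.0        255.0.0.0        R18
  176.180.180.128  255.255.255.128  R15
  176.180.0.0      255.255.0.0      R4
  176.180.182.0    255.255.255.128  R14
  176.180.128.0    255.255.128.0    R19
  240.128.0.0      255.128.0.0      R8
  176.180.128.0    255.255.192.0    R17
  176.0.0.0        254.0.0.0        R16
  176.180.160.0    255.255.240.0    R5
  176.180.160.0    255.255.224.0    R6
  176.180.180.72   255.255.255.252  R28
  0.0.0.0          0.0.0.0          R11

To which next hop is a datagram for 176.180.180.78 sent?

Routes whose prefix contains 176.180.180.78:
  0.0.0.0/0 (default, matches everything) -> R11
  176.0.0.0/7 (176.0.0.0 - 177.255.255.255) -> R16
  176.180.0.0/16 (176.180.0.0 - 176.180.255.255) -> R4
  176.180.128.0/17 (176.180.128.0 - 176.180.255.255) -> R19
  176.180.128.0/18 (176.180.128.0 - 176.180.191.255) -> R17
  176.180.160.0/19 (176.180.160.0 - 176.180.191.255) -> R6
More-specific entries that do NOT match:
  176.180.180.72/30 (176.180.180.72 - 176.180.180.75) does not contain 176.180.180.78
  176.180.180.128/25 (176.180.180.128 - 176.180.180.255) does not contain 176.180.180.78
  176.180.182.0/25 (176.180.182.0 - 176.180.182.127) does not contain 176.180.180.78
  176.180.160.0/20 (176.180.160.0 - 176.180.175.255) does not contain 176.180.180.78
Longest matching prefix is /19 -> next hop R6.

R6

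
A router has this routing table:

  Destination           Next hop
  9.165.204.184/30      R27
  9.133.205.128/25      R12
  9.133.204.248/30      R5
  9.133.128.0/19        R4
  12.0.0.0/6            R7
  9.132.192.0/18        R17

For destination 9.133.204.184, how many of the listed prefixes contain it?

0

No listed prefix contains 9.133.204.184.
Total matching entries: 0.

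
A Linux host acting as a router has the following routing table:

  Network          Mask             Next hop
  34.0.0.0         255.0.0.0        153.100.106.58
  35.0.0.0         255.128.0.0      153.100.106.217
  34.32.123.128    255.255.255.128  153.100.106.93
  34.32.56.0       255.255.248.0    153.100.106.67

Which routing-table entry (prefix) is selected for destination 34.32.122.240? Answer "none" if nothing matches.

Entries matching 34.32.122.240:
  34.0.0.0/8 (34.0.0.0 - 34.255.255.255)
Most specific is 34.0.0.0/8.

34.0.0.0/8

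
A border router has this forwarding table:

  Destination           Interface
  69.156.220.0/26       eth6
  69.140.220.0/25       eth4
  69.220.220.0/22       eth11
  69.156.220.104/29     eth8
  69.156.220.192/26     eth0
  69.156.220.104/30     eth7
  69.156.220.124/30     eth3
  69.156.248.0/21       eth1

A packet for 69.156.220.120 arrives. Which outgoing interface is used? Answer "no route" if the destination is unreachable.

No entry's prefix contains 69.156.220.120; there is no default route.

no route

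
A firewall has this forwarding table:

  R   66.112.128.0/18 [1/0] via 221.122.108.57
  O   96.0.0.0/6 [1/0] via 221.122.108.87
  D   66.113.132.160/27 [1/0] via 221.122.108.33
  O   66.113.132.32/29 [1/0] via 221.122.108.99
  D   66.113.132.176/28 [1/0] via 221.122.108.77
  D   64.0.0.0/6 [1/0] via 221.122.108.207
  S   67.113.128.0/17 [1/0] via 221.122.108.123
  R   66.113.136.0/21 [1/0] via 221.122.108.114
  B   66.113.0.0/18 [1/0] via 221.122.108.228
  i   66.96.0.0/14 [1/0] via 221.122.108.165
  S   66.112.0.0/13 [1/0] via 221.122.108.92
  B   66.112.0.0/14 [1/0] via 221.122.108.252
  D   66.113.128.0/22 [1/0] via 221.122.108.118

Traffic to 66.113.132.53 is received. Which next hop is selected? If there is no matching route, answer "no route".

221.122.108.252

Routes whose prefix contains 66.113.132.53:
  64.0.0.0/6 (64.0.0.0 - 67.255.255.255) -> 221.122.108.207
  66.112.0.0/13 (66.112.0.0 - 66.119.255.255) -> 221.122.108.92
  66.112.0.0/14 (66.112.0.0 - 66.115.255.255) -> 221.122.108.252
More-specific entries that do NOT match:
  66.113.132.32/29 (66.113.132.32 - 66.113.132.39) does not contain 66.113.132.53
  66.113.132.176/28 (66.113.132.176 - 66.113.132.191) does not contain 66.113.132.53
  66.113.132.160/27 (66.113.132.160 - 66.113.132.191) does not contain 66.113.132.53
  66.113.128.0/22 (66.113.128.0 - 66.113.131.255) does not contain 66.113.132.53
  66.113.136.0/21 (66.113.136.0 - 66.113.143.255) does not contain 66.113.132.53
  66.112.128.0/18 (66.112.128.0 - 66.112.191.255) does not contain 66.113.132.53
  66.113.0.0/18 (66.113.0.0 - 66.113.63.255) does not contain 66.113.132.53
  67.113.128.0/17 (67.113.128.0 - 67.113.255.255) does not contain 66.113.132.53
Longest matching prefix is /14 -> next hop 221.122.108.252.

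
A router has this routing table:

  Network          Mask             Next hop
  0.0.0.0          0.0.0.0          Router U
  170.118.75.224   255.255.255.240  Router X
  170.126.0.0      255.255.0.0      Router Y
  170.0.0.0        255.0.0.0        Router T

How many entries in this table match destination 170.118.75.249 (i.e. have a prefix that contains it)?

2

Prefixes containing 170.118.75.249:
  0.0.0.0/0 (default, matches everything)
  170.0.0.0/8 (170.0.0.0 - 170.255.255.255)
Total matching entries: 2.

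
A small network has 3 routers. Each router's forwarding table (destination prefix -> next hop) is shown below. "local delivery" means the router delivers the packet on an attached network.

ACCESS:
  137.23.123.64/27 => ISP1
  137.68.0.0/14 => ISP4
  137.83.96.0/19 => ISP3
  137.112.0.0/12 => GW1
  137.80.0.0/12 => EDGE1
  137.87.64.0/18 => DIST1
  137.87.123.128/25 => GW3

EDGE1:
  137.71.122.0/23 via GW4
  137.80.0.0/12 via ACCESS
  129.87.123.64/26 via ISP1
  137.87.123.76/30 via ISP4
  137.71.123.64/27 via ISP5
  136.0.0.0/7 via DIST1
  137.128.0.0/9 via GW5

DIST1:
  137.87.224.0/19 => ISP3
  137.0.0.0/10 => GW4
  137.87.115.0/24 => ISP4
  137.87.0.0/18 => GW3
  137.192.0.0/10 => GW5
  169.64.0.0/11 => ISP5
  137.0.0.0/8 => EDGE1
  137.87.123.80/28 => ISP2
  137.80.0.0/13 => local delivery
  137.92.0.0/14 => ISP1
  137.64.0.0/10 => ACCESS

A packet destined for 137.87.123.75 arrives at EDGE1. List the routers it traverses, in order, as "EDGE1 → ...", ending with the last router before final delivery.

EDGE1 → ACCESS → DIST1

At EDGE1: longest match for 137.87.123.75 is 137.80.0.0/12 -> ACCESS
At ACCESS: longest match for 137.87.123.75 is 137.87.64.0/18 -> DIST1
At DIST1: longest match for 137.87.123.75 is 137.80.0.0/13 -> local delivery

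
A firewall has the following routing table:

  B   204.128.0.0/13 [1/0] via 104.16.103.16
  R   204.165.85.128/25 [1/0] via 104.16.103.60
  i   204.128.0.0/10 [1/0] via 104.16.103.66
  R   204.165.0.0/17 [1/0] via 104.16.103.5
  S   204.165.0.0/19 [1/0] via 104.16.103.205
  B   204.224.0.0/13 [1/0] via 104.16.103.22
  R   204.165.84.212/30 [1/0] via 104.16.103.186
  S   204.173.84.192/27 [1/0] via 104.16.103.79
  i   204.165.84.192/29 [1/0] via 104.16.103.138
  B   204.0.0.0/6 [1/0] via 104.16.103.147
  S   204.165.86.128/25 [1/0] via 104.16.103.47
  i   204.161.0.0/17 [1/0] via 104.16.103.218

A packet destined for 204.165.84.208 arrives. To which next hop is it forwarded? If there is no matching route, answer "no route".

104.16.103.5

Routes whose prefix contains 204.165.84.208:
  204.0.0.0/6 (204.0.0.0 - 207.255.255.255) -> 104.16.103.147
  204.128.0.0/10 (204.128.0.0 - 204.191.255.255) -> 104.16.103.66
  204.165.0.0/17 (204.165.0.0 - 204.165.127.255) -> 104.16.103.5
More-specific entries that do NOT match:
  204.165.84.212/30 (204.165.84.212 - 204.165.84.215) does not contain 204.165.84.208
  204.165.84.192/29 (204.165.84.192 - 204.165.84.199) does not contain 204.165.84.208
  204.173.84.192/27 (204.173.84.192 - 204.173.84.223) does not contain 204.165.84.208
  204.165.85.128/25 (204.165.85.128 - 204.165.85.255) does not contain 204.165.84.208
  204.165.86.128/25 (204.165.86.128 - 204.165.86.255) does not contain 204.165.84.208
  204.165.0.0/19 (204.165.0.0 - 204.165.31.255) does not contain 204.165.84.208
Longest matching prefix is /17 -> next hop 104.16.103.5.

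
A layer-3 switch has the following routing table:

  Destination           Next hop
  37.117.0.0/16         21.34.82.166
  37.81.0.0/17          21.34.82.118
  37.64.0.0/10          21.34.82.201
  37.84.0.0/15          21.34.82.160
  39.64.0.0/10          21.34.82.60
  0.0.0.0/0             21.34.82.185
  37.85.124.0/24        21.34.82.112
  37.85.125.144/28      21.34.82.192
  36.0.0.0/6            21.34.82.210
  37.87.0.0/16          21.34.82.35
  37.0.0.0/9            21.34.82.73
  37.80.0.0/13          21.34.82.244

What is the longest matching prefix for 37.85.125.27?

Entries matching 37.85.125.27:
  0.0.0.0/0 (default, matches everything)
  36.0.0.0/6 (36.0.0.0 - 39.255.255.255)
  37.0.0.0/9 (37.0.0.0 - 37.127.255.255)
  37.64.0.0/10 (37.64.0.0 - 37.127.255.255)
  37.80.0.0/13 (37.80.0.0 - 37.87.255.255)
  37.84.0.0/15 (37.84.0.0 - 37.85.255.255)
Most specific is 37.84.0.0/15.

37.84.0.0/15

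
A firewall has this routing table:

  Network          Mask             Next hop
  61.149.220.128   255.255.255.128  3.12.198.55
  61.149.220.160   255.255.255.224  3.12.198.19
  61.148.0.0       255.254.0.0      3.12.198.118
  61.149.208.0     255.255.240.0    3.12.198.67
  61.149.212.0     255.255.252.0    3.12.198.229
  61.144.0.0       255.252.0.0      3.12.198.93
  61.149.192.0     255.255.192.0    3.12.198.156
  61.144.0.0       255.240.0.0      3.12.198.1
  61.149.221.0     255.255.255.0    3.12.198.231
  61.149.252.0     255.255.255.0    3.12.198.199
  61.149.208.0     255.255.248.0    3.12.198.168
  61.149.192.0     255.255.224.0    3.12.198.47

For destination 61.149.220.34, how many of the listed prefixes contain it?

5

Prefixes containing 61.149.220.34:
  61.144.0.0/12 (61.144.0.0 - 61.159.255.255)
  61.148.0.0/15 (61.148.0.0 - 61.149.255.255)
  61.149.192.0/18 (61.149.192.0 - 61.149.255.255)
  61.149.192.0/19 (61.149.192.0 - 61.149.223.255)
  61.149.208.0/20 (61.149.208.0 - 61.149.223.255)
Total matching entries: 5.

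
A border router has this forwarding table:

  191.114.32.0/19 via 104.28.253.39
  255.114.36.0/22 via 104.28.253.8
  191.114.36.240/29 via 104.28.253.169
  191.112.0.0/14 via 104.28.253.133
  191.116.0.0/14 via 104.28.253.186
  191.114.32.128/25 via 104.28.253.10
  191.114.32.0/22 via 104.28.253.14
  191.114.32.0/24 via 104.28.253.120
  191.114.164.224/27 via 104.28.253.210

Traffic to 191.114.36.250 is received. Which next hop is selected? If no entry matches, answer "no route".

Routes whose prefix contains 191.114.36.250:
  191.112.0.0/14 (191.112.0.0 - 191.115.255.255) -> 104.28.253.133
  191.114.32.0/19 (191.114.32.0 - 191.114.63.255) -> 104.28.253.39
More-specific entries that do NOT match:
  191.114.36.240/29 (191.114.36.240 - 191.114.36.247) does not contain 191.114.36.250
  191.114.164.224/27 (191.114.164.224 - 191.114.164.255) does not contain 191.114.36.250
  191.114.32.128/25 (191.114.32.128 - 191.114.32.255) does not contain 191.114.36.250
  191.114.32.0/24 (191.114.32.0 - 191.114.32.255) does not contain 191.114.36.250
  255.114.36.0/22 (255.114.36.0 - 255.114.39.255) does not contain 191.114.36.250
  191.114.32.0/22 (191.114.32.0 - 191.114.35.255) does not contain 191.114.36.250
Longest matching prefix is /19 -> next hop 104.28.253.39.

104.28.253.39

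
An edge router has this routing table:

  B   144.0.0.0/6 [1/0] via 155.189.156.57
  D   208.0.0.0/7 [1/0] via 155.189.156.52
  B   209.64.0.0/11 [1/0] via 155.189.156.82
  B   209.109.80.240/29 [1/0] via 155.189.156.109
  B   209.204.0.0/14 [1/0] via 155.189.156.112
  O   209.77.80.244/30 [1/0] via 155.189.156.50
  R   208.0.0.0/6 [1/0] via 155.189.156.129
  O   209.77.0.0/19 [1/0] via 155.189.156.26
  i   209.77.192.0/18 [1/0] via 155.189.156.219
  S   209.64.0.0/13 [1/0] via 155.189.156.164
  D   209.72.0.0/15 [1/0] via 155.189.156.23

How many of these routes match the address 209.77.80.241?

3

Prefixes containing 209.77.80.241:
  208.0.0.0/6 (208.0.0.0 - 211.255.255.255)
  208.0.0.0/7 (208.0.0.0 - 209.255.255.255)
  209.64.0.0/11 (209.64.0.0 - 209.95.255.255)
Total matching entries: 3.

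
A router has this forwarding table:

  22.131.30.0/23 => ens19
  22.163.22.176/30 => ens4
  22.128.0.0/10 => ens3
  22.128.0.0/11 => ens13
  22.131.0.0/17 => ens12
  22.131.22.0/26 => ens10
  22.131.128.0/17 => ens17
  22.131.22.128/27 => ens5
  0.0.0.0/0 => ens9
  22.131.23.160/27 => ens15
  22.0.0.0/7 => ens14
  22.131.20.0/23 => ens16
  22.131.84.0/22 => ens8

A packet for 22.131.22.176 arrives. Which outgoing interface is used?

ens12

Routes whose prefix contains 22.131.22.176:
  0.0.0.0/0 (default, matches everything) -> ens9
  22.0.0.0/7 (22.0.0.0 - 23.255.255.255) -> ens14
  22.128.0.0/10 (22.128.0.0 - 22.191.255.255) -> ens3
  22.128.0.0/11 (22.128.0.0 - 22.159.255.255) -> ens13
  22.131.0.0/17 (22.131.0.0 - 22.131.127.255) -> ens12
More-specific entries that do NOT match:
  22.163.22.176/30 (22.163.22.176 - 22.163.22.179) does not contain 22.131.22.176
  22.131.22.128/27 (22.131.22.128 - 22.131.22.159) does not contain 22.131.22.176
  22.131.23.160/27 (22.131.23.160 - 22.131.23.191) does not contain 22.131.22.176
  22.131.22.0/26 (22.131.22.0 - 22.131.22.63) does not contain 22.131.22.176
  22.131.30.0/23 (22.131.30.0 - 22.131.31.255) does not contain 22.131.22.176
  22.131.20.0/23 (22.131.20.0 - 22.131.21.255) does not contain 22.131.22.176
  22.131.84.0/22 (22.131.84.0 - 22.131.87.255) does not contain 22.131.22.176
Longest matching prefix is /17 -> interface ens12.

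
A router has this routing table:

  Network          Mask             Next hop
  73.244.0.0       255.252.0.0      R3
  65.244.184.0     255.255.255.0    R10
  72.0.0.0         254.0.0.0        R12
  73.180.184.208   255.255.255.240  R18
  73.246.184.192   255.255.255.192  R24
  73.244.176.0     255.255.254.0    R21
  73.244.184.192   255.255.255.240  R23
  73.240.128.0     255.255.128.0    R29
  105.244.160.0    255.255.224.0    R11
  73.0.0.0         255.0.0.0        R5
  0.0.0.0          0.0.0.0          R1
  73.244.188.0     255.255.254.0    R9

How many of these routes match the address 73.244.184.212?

4

Prefixes containing 73.244.184.212:
  0.0.0.0/0 (default, matches everything)
  72.0.0.0/7 (72.0.0.0 - 73.255.255.255)
  73.0.0.0/8 (73.0.0.0 - 73.255.255.255)
  73.244.0.0/14 (73.244.0.0 - 73.247.255.255)
Total matching entries: 4.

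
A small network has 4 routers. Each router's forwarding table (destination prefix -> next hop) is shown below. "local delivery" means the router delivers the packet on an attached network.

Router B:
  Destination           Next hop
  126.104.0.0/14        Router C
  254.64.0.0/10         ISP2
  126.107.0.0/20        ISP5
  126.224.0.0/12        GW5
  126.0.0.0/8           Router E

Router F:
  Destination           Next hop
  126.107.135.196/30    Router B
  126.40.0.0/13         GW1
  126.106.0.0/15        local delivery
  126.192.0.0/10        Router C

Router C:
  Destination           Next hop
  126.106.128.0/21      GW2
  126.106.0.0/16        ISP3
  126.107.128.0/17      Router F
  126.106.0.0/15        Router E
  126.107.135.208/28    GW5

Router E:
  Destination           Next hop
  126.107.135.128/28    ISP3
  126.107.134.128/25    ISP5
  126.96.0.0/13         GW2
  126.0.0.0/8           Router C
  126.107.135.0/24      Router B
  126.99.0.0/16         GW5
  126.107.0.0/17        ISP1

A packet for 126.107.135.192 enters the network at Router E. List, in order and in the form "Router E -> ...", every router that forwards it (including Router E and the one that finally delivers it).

At Router E: longest match for 126.107.135.192 is 126.107.135.0/24 -> Router B
At Router B: longest match for 126.107.135.192 is 126.104.0.0/14 -> Router C
At Router C: longest match for 126.107.135.192 is 126.107.128.0/17 -> Router F
At Router F: longest match for 126.107.135.192 is 126.106.0.0/15 -> local delivery

Router E -> Router B -> Router C -> Router F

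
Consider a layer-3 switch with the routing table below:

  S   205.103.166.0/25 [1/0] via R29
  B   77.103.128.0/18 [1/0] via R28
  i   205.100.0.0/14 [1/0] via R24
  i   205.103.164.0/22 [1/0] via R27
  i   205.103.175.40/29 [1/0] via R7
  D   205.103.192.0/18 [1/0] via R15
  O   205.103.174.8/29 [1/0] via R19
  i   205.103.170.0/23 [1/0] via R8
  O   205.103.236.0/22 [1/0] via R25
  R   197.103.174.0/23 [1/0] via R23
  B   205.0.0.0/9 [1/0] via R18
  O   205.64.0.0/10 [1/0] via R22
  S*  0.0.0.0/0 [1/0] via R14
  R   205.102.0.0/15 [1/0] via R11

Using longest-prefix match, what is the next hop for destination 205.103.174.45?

R11

Routes whose prefix contains 205.103.174.45:
  0.0.0.0/0 (default, matches everything) -> R14
  205.0.0.0/9 (205.0.0.0 - 205.127.255.255) -> R18
  205.64.0.0/10 (205.64.0.0 - 205.127.255.255) -> R22
  205.100.0.0/14 (205.100.0.0 - 205.103.255.255) -> R24
  205.102.0.0/15 (205.102.0.0 - 205.103.255.255) -> R11
More-specific entries that do NOT match:
  205.103.175.40/29 (205.103.175.40 - 205.103.175.47) does not contain 205.103.174.45
  205.103.174.8/29 (205.103.174.8 - 205.103.174.15) does not contain 205.103.174.45
  205.103.166.0/25 (205.103.166.0 - 205.103.166.127) does not contain 205.103.174.45
  205.103.170.0/23 (205.103.170.0 - 205.103.171.255) does not contain 205.103.174.45
  197.103.174.0/23 (197.103.174.0 - 197.103.175.255) does not contain 205.103.174.45
  205.103.164.0/22 (205.103.164.0 - 205.103.167.255) does not contain 205.103.174.45
  205.103.236.0/22 (205.103.236.0 - 205.103.239.255) does not contain 205.103.174.45
  77.103.128.0/18 (77.103.128.0 - 77.103.191.255) does not contain 205.103.174.45
  205.103.192.0/18 (205.103.192.0 - 205.103.255.255) does not contain 205.103.174.45
Longest matching prefix is /15 -> next hop R11.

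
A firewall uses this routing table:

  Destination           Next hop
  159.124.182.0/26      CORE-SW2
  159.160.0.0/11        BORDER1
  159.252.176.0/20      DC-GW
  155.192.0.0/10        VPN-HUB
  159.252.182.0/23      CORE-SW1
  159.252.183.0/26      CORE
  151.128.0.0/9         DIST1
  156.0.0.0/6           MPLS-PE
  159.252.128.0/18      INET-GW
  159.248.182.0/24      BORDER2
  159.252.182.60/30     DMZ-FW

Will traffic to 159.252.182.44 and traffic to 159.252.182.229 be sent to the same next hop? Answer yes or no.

159.252.182.44: longest match 159.252.182.0/23 -> CORE-SW1
159.252.182.229: longest match 159.252.182.0/23 -> CORE-SW1

yes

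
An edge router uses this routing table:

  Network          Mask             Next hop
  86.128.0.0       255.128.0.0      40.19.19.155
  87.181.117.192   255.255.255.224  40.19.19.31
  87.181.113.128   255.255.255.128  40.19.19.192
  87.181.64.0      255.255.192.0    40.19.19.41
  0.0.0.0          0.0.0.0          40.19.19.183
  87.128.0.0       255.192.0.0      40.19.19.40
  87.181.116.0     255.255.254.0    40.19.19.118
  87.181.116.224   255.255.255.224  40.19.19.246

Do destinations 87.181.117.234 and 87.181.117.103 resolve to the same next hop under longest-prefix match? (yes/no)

yes

87.181.117.234: longest match 87.181.116.0/23 -> 40.19.19.118
87.181.117.103: longest match 87.181.116.0/23 -> 40.19.19.118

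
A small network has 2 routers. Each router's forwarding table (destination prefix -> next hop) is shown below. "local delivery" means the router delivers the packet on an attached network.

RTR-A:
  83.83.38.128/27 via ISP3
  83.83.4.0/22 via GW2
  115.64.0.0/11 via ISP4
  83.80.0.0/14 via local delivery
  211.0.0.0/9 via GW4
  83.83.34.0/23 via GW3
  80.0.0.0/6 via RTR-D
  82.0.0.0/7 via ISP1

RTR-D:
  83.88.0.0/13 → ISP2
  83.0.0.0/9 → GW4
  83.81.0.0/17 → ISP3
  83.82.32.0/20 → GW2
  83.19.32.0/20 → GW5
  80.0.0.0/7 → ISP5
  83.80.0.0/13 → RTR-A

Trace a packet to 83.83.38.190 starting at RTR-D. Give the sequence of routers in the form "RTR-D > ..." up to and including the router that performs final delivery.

At RTR-D: longest match for 83.83.38.190 is 83.80.0.0/13 -> RTR-A
At RTR-A: longest match for 83.83.38.190 is 83.80.0.0/14 -> local delivery

RTR-D > RTR-A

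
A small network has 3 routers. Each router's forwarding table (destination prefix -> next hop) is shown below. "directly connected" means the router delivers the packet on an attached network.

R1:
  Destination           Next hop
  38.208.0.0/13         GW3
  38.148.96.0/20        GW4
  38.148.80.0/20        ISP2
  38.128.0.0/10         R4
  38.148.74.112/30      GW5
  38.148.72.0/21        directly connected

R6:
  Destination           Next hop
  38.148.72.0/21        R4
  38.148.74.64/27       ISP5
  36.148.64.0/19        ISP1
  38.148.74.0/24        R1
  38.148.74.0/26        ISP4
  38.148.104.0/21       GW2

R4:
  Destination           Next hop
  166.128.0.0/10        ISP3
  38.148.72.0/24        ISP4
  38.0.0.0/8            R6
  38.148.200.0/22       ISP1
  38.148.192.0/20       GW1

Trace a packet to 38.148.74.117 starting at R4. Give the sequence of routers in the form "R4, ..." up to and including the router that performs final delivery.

At R4: longest match for 38.148.74.117 is 38.0.0.0/8 -> R6
At R6: longest match for 38.148.74.117 is 38.148.74.0/24 -> R1
At R1: longest match for 38.148.74.117 is 38.148.72.0/21 -> directly connected

R4, R6, R1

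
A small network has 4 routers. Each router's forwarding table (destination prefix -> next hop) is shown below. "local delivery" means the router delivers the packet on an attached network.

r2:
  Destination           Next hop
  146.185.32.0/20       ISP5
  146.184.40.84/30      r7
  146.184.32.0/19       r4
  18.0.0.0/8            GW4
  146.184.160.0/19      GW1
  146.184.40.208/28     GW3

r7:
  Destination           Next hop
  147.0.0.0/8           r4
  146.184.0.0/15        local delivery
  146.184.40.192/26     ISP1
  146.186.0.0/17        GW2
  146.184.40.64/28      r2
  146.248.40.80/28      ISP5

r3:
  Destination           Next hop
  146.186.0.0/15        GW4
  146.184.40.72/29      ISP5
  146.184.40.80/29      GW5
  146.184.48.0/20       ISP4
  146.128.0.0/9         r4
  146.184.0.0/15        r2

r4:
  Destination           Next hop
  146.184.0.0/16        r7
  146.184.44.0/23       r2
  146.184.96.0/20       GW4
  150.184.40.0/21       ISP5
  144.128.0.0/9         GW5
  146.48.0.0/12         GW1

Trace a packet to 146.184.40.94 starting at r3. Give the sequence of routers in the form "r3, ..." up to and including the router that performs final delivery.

r3, r2, r4, r7

At r3: longest match for 146.184.40.94 is 146.184.0.0/15 -> r2
At r2: longest match for 146.184.40.94 is 146.184.32.0/19 -> r4
At r4: longest match for 146.184.40.94 is 146.184.0.0/16 -> r7
At r7: longest match for 146.184.40.94 is 146.184.0.0/15 -> local delivery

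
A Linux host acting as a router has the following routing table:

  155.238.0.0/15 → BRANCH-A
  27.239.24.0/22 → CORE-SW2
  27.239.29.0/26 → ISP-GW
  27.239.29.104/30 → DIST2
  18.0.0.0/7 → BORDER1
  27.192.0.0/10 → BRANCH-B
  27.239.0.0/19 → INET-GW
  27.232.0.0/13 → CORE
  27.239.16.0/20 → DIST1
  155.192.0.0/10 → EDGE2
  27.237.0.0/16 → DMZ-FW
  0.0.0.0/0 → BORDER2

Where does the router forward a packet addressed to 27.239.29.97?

Routes whose prefix contains 27.239.29.97:
  0.0.0.0/0 (default, matches everything) -> BORDER2
  27.192.0.0/10 (27.192.0.0 - 27.255.255.255) -> BRANCH-B
  27.232.0.0/13 (27.232.0.0 - 27.239.255.255) -> CORE
  27.239.0.0/19 (27.239.0.0 - 27.239.31.255) -> INET-GW
  27.239.16.0/20 (27.239.16.0 - 27.239.31.255) -> DIST1
More-specific entries that do NOT match:
  27.239.29.104/30 (27.239.29.104 - 27.239.29.107) does not contain 27.239.29.97
  27.239.29.0/26 (27.239.29.0 - 27.239.29.63) does not contain 27.239.29.97
  27.239.24.0/22 (27.239.24.0 - 27.239.27.255) does not contain 27.239.29.97
Longest matching prefix is /20 -> next hop DIST1.

DIST1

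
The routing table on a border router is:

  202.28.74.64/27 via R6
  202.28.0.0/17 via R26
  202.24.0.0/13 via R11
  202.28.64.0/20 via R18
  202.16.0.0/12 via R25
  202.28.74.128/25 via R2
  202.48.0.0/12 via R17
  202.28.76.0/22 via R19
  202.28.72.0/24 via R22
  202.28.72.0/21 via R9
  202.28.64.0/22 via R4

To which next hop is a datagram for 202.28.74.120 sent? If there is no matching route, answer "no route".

R9

Routes whose prefix contains 202.28.74.120:
  202.16.0.0/12 (202.16.0.0 - 202.31.255.255) -> R25
  202.24.0.0/13 (202.24.0.0 - 202.31.255.255) -> R11
  202.28.0.0/17 (202.28.0.0 - 202.28.127.255) -> R26
  202.28.64.0/20 (202.28.64.0 - 202.28.79.255) -> R18
  202.28.72.0/21 (202.28.72.0 - 202.28.79.255) -> R9
More-specific entries that do NOT match:
  202.28.74.64/27 (202.28.74.64 - 202.28.74.95) does not contain 202.28.74.120
  202.28.74.128/25 (202.28.74.128 - 202.28.74.255) does not contain 202.28.74.120
  202.28.72.0/24 (202.28.72.0 - 202.28.72.255) does not contain 202.28.74.120
  202.28.76.0/22 (202.28.76.0 - 202.28.79.255) does not contain 202.28.74.120
  202.28.64.0/22 (202.28.64.0 - 202.28.67.255) does not contain 202.28.74.120
Longest matching prefix is /21 -> next hop R9.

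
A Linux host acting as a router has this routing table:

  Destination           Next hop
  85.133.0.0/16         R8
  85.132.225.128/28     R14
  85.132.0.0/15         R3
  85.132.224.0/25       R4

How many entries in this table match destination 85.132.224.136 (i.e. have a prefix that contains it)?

1

Prefixes containing 85.132.224.136:
  85.132.0.0/15 (85.132.0.0 - 85.133.255.255)
Total matching entries: 1.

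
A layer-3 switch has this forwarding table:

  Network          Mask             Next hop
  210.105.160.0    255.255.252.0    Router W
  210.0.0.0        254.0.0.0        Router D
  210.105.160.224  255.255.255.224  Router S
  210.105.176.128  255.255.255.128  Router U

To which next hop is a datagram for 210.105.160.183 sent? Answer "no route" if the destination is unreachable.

Routes whose prefix contains 210.105.160.183:
  210.0.0.0/7 (210.0.0.0 - 211.255.255.255) -> Router D
  210.105.160.0/22 (210.105.160.0 - 210.105.163.255) -> Router W
More-specific entries that do NOT match:
  210.105.160.224/27 (210.105.160.224 - 210.105.160.255) does not contain 210.105.160.183
  210.105.176.128/25 (210.105.176.128 - 210.105.176.255) does not contain 210.105.160.183
Longest matching prefix is /22 -> next hop Router W.

Router W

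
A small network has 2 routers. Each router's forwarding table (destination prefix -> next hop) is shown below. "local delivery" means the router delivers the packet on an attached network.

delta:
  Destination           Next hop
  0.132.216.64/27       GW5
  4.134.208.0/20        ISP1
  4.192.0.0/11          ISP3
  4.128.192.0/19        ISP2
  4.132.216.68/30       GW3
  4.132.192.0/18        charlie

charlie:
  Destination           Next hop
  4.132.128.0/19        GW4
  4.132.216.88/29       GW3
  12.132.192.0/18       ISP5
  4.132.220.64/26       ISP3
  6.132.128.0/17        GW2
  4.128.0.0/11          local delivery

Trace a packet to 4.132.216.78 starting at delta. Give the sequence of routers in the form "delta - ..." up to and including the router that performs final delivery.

delta - charlie

At delta: longest match for 4.132.216.78 is 4.132.192.0/18 -> charlie
At charlie: longest match for 4.132.216.78 is 4.128.0.0/11 -> local delivery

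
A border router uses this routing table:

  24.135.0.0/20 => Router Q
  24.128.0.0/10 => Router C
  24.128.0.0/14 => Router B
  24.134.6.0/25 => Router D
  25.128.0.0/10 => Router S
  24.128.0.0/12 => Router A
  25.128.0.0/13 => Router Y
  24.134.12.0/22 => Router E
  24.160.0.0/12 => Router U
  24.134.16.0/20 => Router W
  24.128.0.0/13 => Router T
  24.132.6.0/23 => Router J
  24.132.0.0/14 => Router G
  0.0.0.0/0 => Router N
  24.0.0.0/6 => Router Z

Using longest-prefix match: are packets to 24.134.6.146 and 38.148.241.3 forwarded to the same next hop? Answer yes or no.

no

24.134.6.146: longest match 24.132.0.0/14 -> Router G
38.148.241.3: longest match 0.0.0.0/0 -> Router N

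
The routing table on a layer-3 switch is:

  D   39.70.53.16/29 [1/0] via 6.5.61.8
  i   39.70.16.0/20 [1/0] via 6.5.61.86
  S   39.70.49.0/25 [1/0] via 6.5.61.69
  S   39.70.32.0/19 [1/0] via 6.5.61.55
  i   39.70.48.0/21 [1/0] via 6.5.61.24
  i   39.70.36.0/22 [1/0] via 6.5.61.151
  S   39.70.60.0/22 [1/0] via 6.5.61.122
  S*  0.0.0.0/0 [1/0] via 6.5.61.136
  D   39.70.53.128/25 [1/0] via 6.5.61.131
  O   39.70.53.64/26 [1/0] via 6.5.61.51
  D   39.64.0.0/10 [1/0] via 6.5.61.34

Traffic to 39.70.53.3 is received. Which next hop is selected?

Routes whose prefix contains 39.70.53.3:
  0.0.0.0/0 (default, matches everything) -> 6.5.61.136
  39.64.0.0/10 (39.64.0.0 - 39.127.255.255) -> 6.5.61.34
  39.70.32.0/19 (39.70.32.0 - 39.70.63.255) -> 6.5.61.55
  39.70.48.0/21 (39.70.48.0 - 39.70.55.255) -> 6.5.61.24
More-specific entries that do NOT match:
  39.70.53.16/29 (39.70.53.16 - 39.70.53.23) does not contain 39.70.53.3
  39.70.53.64/26 (39.70.53.64 - 39.70.53.127) does not contain 39.70.53.3
  39.70.49.0/25 (39.70.49.0 - 39.70.49.127) does not contain 39.70.53.3
  39.70.53.128/25 (39.70.53.128 - 39.70.53.255) does not contain 39.70.53.3
  39.70.36.0/22 (39.70.36.0 - 39.70.39.255) does not contain 39.70.53.3
  39.70.60.0/22 (39.70.60.0 - 39.70.63.255) does not contain 39.70.53.3
Longest matching prefix is /21 -> next hop 6.5.61.24.

6.5.61.24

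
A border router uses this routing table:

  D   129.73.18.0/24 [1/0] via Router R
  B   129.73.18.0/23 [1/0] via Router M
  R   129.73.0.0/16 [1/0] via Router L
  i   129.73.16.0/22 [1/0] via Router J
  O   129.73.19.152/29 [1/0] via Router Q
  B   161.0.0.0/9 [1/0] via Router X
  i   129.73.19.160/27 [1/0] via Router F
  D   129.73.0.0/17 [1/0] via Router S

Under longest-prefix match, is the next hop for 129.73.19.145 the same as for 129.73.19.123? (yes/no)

yes

129.73.19.145: longest match 129.73.18.0/23 -> Router M
129.73.19.123: longest match 129.73.18.0/23 -> Router M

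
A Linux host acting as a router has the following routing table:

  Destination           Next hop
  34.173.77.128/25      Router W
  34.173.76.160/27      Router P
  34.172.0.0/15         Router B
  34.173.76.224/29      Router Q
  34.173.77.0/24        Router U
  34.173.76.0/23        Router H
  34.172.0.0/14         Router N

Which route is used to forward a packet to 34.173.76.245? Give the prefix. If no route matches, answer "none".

Entries matching 34.173.76.245:
  34.172.0.0/14 (34.172.0.0 - 34.175.255.255)
  34.172.0.0/15 (34.172.0.0 - 34.173.255.255)
  34.173.76.0/23 (34.173.76.0 - 34.173.77.255)
Most specific is 34.173.76.0/23.

34.173.76.0/23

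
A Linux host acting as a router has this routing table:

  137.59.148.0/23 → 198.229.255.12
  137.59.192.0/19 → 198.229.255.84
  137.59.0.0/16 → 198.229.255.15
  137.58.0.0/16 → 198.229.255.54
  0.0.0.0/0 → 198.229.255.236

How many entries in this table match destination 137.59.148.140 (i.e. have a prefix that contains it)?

Prefixes containing 137.59.148.140:
  0.0.0.0/0 (default, matches everything)
  137.59.0.0/16 (137.59.0.0 - 137.59.255.255)
  137.59.148.0/23 (137.59.148.0 - 137.59.149.255)
Total matching entries: 3.

3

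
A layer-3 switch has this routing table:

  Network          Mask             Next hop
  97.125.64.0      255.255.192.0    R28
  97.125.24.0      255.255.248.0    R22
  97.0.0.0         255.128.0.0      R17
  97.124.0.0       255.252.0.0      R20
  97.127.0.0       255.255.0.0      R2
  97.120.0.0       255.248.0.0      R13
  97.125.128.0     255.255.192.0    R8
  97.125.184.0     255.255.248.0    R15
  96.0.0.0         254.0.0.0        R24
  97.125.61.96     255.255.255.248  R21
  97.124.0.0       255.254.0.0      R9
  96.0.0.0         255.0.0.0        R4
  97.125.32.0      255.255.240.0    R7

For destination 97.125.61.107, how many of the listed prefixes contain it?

Prefixes containing 97.125.61.107:
  96.0.0.0/7 (96.0.0.0 - 97.255.255.255)
  97.0.0.0/9 (97.0.0.0 - 97.127.255.255)
  97.120.0.0/13 (97.120.0.0 - 97.127.255.255)
  97.124.0.0/14 (97.124.0.0 - 97.127.255.255)
  97.124.0.0/15 (97.124.0.0 - 97.125.255.255)
Total matching entries: 5.

5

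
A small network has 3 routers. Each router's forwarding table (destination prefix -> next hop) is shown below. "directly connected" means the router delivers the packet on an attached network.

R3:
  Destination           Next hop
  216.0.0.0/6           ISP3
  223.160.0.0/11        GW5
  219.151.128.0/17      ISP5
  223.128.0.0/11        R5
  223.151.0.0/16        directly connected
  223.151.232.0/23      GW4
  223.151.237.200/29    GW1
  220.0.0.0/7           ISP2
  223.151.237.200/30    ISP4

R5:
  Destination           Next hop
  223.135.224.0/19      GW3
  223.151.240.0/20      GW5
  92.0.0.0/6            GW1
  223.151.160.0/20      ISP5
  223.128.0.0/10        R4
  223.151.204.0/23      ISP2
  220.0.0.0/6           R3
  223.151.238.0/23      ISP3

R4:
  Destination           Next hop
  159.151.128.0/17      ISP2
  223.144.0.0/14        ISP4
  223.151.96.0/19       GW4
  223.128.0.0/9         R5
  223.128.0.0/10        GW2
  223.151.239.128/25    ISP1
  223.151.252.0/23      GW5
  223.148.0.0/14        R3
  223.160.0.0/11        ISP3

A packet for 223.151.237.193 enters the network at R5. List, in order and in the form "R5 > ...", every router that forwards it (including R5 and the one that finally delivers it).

At R5: longest match for 223.151.237.193 is 223.128.0.0/10 -> R4
At R4: longest match for 223.151.237.193 is 223.148.0.0/14 -> R3
At R3: longest match for 223.151.237.193 is 223.151.0.0/16 -> directly connected

R5 > R4 > R3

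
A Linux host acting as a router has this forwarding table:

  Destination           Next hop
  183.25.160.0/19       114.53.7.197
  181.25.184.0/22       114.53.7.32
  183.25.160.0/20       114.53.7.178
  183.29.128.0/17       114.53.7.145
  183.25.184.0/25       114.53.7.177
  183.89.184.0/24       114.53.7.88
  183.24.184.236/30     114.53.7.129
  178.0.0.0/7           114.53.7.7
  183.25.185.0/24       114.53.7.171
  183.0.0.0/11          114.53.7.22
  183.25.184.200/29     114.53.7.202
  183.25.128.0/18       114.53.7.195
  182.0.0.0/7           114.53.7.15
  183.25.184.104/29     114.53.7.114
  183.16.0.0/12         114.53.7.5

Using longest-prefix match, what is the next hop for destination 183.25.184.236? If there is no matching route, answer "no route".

Routes whose prefix contains 183.25.184.236:
  182.0.0.0/7 (182.0.0.0 - 183.255.255.255) -> 114.53.7.15
  183.0.0.0/11 (183.0.0.0 - 183.31.255.255) -> 114.53.7.22
  183.16.0.0/12 (183.16.0.0 - 183.31.255.255) -> 114.53.7.5
  183.25.128.0/18 (183.25.128.0 - 183.25.191.255) -> 114.53.7.195
  183.25.160.0/19 (183.25.160.0 - 183.25.191.255) -> 114.53.7.197
More-specific entries that do NOT match:
  183.24.184.236/30 (183.24.184.236 - 183.24.184.239) does not contain 183.25.184.236
  183.25.184.200/29 (183.25.184.200 - 183.25.184.207) does not contain 183.25.184.236
  183.25.184.104/29 (183.25.184.104 - 183.25.184.111) does not contain 183.25.184.236
  183.25.184.0/25 (183.25.184.0 - 183.25.184.127) does not contain 183.25.184.236
  183.89.184.0/24 (183.89.184.0 - 183.89.184.255) does not contain 183.25.184.236
  183.25.185.0/24 (183.25.185.0 - 183.25.185.255) does not contain 183.25.184.236
  181.25.184.0/22 (181.25.184.0 - 181.25.187.255) does not contain 183.25.184.236
  183.25.160.0/20 (183.25.160.0 - 183.25.175.255) does not contain 183.25.184.236
Longest matching prefix is /19 -> next hop 114.53.7.197.

114.53.7.197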